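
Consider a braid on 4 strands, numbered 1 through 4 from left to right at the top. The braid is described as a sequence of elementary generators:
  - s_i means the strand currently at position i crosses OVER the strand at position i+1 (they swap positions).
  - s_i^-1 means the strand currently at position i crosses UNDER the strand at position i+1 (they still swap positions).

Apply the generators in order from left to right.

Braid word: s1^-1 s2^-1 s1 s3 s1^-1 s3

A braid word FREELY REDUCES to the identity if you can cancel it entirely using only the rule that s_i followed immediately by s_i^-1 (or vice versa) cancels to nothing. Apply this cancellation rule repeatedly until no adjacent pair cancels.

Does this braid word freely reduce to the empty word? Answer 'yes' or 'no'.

Answer: no

Derivation:
Gen 1 (s1^-1): push. Stack: [s1^-1]
Gen 2 (s2^-1): push. Stack: [s1^-1 s2^-1]
Gen 3 (s1): push. Stack: [s1^-1 s2^-1 s1]
Gen 4 (s3): push. Stack: [s1^-1 s2^-1 s1 s3]
Gen 5 (s1^-1): push. Stack: [s1^-1 s2^-1 s1 s3 s1^-1]
Gen 6 (s3): push. Stack: [s1^-1 s2^-1 s1 s3 s1^-1 s3]
Reduced word: s1^-1 s2^-1 s1 s3 s1^-1 s3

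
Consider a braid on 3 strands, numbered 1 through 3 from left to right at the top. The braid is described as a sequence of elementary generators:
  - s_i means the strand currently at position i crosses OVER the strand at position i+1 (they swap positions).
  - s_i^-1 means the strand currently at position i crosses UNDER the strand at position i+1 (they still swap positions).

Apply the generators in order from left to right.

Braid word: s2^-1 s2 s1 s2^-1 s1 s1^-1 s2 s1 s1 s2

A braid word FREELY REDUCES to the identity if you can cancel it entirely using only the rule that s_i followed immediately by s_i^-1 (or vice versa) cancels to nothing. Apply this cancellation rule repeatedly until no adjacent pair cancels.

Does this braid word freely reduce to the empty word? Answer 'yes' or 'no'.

Gen 1 (s2^-1): push. Stack: [s2^-1]
Gen 2 (s2): cancels prior s2^-1. Stack: []
Gen 3 (s1): push. Stack: [s1]
Gen 4 (s2^-1): push. Stack: [s1 s2^-1]
Gen 5 (s1): push. Stack: [s1 s2^-1 s1]
Gen 6 (s1^-1): cancels prior s1. Stack: [s1 s2^-1]
Gen 7 (s2): cancels prior s2^-1. Stack: [s1]
Gen 8 (s1): push. Stack: [s1 s1]
Gen 9 (s1): push. Stack: [s1 s1 s1]
Gen 10 (s2): push. Stack: [s1 s1 s1 s2]
Reduced word: s1 s1 s1 s2

Answer: no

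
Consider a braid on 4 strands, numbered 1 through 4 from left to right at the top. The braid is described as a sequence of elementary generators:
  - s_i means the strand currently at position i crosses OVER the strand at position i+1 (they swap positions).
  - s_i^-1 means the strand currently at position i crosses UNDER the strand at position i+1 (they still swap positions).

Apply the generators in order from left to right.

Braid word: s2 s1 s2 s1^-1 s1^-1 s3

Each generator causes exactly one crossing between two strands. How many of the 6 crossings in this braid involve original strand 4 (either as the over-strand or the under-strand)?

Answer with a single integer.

Answer: 1

Derivation:
Gen 1: crossing 2x3. Involves strand 4? no. Count so far: 0
Gen 2: crossing 1x3. Involves strand 4? no. Count so far: 0
Gen 3: crossing 1x2. Involves strand 4? no. Count so far: 0
Gen 4: crossing 3x2. Involves strand 4? no. Count so far: 0
Gen 5: crossing 2x3. Involves strand 4? no. Count so far: 0
Gen 6: crossing 1x4. Involves strand 4? yes. Count so far: 1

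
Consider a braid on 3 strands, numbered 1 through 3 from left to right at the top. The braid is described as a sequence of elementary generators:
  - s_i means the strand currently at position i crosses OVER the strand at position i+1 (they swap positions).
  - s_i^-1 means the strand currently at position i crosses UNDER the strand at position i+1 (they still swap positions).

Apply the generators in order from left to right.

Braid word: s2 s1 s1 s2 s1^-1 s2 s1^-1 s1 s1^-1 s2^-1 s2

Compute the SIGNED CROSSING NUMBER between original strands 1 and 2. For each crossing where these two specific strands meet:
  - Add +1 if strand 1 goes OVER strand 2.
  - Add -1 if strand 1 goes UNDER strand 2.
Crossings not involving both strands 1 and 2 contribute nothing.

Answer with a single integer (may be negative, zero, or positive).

Answer: 1

Derivation:
Gen 1: crossing 2x3. Both 1&2? no. Sum: 0
Gen 2: crossing 1x3. Both 1&2? no. Sum: 0
Gen 3: crossing 3x1. Both 1&2? no. Sum: 0
Gen 4: crossing 3x2. Both 1&2? no. Sum: 0
Gen 5: 1 under 2. Both 1&2? yes. Contrib: -1. Sum: -1
Gen 6: crossing 1x3. Both 1&2? no. Sum: -1
Gen 7: crossing 2x3. Both 1&2? no. Sum: -1
Gen 8: crossing 3x2. Both 1&2? no. Sum: -1
Gen 9: crossing 2x3. Both 1&2? no. Sum: -1
Gen 10: 2 under 1. Both 1&2? yes. Contrib: +1. Sum: 0
Gen 11: 1 over 2. Both 1&2? yes. Contrib: +1. Sum: 1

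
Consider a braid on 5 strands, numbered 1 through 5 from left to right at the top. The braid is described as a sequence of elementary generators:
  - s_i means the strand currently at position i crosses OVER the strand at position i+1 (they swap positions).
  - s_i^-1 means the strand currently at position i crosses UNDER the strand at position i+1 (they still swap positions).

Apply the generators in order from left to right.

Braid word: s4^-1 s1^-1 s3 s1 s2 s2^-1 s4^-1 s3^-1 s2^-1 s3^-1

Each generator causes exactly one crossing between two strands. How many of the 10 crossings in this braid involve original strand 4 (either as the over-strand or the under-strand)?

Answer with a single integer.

Gen 1: crossing 4x5. Involves strand 4? yes. Count so far: 1
Gen 2: crossing 1x2. Involves strand 4? no. Count so far: 1
Gen 3: crossing 3x5. Involves strand 4? no. Count so far: 1
Gen 4: crossing 2x1. Involves strand 4? no. Count so far: 1
Gen 5: crossing 2x5. Involves strand 4? no. Count so far: 1
Gen 6: crossing 5x2. Involves strand 4? no. Count so far: 1
Gen 7: crossing 3x4. Involves strand 4? yes. Count so far: 2
Gen 8: crossing 5x4. Involves strand 4? yes. Count so far: 3
Gen 9: crossing 2x4. Involves strand 4? yes. Count so far: 4
Gen 10: crossing 2x5. Involves strand 4? no. Count so far: 4

Answer: 4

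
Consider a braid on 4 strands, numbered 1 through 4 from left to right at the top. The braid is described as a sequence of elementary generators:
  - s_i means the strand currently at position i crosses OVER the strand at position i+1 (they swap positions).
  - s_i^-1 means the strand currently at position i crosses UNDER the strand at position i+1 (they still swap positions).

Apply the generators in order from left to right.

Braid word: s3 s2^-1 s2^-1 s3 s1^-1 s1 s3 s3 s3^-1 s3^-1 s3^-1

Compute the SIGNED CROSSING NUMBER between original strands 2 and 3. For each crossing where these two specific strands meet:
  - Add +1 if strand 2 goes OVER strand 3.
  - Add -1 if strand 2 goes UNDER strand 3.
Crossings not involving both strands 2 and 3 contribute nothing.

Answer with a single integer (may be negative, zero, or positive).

Gen 1: crossing 3x4. Both 2&3? no. Sum: 0
Gen 2: crossing 2x4. Both 2&3? no. Sum: 0
Gen 3: crossing 4x2. Both 2&3? no. Sum: 0
Gen 4: crossing 4x3. Both 2&3? no. Sum: 0
Gen 5: crossing 1x2. Both 2&3? no. Sum: 0
Gen 6: crossing 2x1. Both 2&3? no. Sum: 0
Gen 7: crossing 3x4. Both 2&3? no. Sum: 0
Gen 8: crossing 4x3. Both 2&3? no. Sum: 0
Gen 9: crossing 3x4. Both 2&3? no. Sum: 0
Gen 10: crossing 4x3. Both 2&3? no. Sum: 0
Gen 11: crossing 3x4. Both 2&3? no. Sum: 0

Answer: 0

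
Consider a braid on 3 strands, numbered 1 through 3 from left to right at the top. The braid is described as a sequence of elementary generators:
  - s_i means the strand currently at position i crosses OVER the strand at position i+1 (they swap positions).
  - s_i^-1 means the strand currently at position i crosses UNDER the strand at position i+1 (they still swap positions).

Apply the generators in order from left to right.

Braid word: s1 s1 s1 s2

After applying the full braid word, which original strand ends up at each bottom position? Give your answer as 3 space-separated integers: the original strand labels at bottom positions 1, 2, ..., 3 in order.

Gen 1 (s1): strand 1 crosses over strand 2. Perm now: [2 1 3]
Gen 2 (s1): strand 2 crosses over strand 1. Perm now: [1 2 3]
Gen 3 (s1): strand 1 crosses over strand 2. Perm now: [2 1 3]
Gen 4 (s2): strand 1 crosses over strand 3. Perm now: [2 3 1]

Answer: 2 3 1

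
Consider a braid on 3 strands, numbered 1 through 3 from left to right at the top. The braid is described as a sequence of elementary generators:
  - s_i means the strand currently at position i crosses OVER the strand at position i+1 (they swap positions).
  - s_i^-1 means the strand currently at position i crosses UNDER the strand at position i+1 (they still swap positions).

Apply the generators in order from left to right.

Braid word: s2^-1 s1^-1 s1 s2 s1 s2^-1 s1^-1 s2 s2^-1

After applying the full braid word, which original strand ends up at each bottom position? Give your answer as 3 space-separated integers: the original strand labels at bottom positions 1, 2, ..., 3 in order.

Answer: 3 2 1

Derivation:
Gen 1 (s2^-1): strand 2 crosses under strand 3. Perm now: [1 3 2]
Gen 2 (s1^-1): strand 1 crosses under strand 3. Perm now: [3 1 2]
Gen 3 (s1): strand 3 crosses over strand 1. Perm now: [1 3 2]
Gen 4 (s2): strand 3 crosses over strand 2. Perm now: [1 2 3]
Gen 5 (s1): strand 1 crosses over strand 2. Perm now: [2 1 3]
Gen 6 (s2^-1): strand 1 crosses under strand 3. Perm now: [2 3 1]
Gen 7 (s1^-1): strand 2 crosses under strand 3. Perm now: [3 2 1]
Gen 8 (s2): strand 2 crosses over strand 1. Perm now: [3 1 2]
Gen 9 (s2^-1): strand 1 crosses under strand 2. Perm now: [3 2 1]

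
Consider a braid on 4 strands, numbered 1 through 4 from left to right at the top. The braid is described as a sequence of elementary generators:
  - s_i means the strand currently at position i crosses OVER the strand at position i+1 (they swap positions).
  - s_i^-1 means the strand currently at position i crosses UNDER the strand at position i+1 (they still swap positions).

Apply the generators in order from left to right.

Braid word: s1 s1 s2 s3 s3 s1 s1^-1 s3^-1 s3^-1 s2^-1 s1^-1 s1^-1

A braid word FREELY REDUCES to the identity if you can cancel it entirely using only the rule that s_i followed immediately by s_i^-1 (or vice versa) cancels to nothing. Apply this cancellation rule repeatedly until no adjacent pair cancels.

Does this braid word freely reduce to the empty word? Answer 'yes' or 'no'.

Gen 1 (s1): push. Stack: [s1]
Gen 2 (s1): push. Stack: [s1 s1]
Gen 3 (s2): push. Stack: [s1 s1 s2]
Gen 4 (s3): push. Stack: [s1 s1 s2 s3]
Gen 5 (s3): push. Stack: [s1 s1 s2 s3 s3]
Gen 6 (s1): push. Stack: [s1 s1 s2 s3 s3 s1]
Gen 7 (s1^-1): cancels prior s1. Stack: [s1 s1 s2 s3 s3]
Gen 8 (s3^-1): cancels prior s3. Stack: [s1 s1 s2 s3]
Gen 9 (s3^-1): cancels prior s3. Stack: [s1 s1 s2]
Gen 10 (s2^-1): cancels prior s2. Stack: [s1 s1]
Gen 11 (s1^-1): cancels prior s1. Stack: [s1]
Gen 12 (s1^-1): cancels prior s1. Stack: []
Reduced word: (empty)

Answer: yes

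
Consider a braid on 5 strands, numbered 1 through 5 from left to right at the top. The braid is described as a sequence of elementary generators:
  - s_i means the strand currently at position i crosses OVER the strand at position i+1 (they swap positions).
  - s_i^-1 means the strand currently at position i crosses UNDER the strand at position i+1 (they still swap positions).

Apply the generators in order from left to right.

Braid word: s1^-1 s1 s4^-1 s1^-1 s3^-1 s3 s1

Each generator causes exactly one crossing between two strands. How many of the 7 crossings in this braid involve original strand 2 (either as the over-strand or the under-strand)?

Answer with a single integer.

Gen 1: crossing 1x2. Involves strand 2? yes. Count so far: 1
Gen 2: crossing 2x1. Involves strand 2? yes. Count so far: 2
Gen 3: crossing 4x5. Involves strand 2? no. Count so far: 2
Gen 4: crossing 1x2. Involves strand 2? yes. Count so far: 3
Gen 5: crossing 3x5. Involves strand 2? no. Count so far: 3
Gen 6: crossing 5x3. Involves strand 2? no. Count so far: 3
Gen 7: crossing 2x1. Involves strand 2? yes. Count so far: 4

Answer: 4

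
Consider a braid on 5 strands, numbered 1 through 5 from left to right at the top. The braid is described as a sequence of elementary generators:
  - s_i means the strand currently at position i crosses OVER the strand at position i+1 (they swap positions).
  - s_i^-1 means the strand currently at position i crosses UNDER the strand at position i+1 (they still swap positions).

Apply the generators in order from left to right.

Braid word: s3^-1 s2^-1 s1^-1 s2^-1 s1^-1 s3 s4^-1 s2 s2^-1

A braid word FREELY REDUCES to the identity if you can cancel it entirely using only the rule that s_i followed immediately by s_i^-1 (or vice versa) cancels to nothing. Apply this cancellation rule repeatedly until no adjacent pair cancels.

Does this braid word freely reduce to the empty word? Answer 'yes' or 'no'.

Answer: no

Derivation:
Gen 1 (s3^-1): push. Stack: [s3^-1]
Gen 2 (s2^-1): push. Stack: [s3^-1 s2^-1]
Gen 3 (s1^-1): push. Stack: [s3^-1 s2^-1 s1^-1]
Gen 4 (s2^-1): push. Stack: [s3^-1 s2^-1 s1^-1 s2^-1]
Gen 5 (s1^-1): push. Stack: [s3^-1 s2^-1 s1^-1 s2^-1 s1^-1]
Gen 6 (s3): push. Stack: [s3^-1 s2^-1 s1^-1 s2^-1 s1^-1 s3]
Gen 7 (s4^-1): push. Stack: [s3^-1 s2^-1 s1^-1 s2^-1 s1^-1 s3 s4^-1]
Gen 8 (s2): push. Stack: [s3^-1 s2^-1 s1^-1 s2^-1 s1^-1 s3 s4^-1 s2]
Gen 9 (s2^-1): cancels prior s2. Stack: [s3^-1 s2^-1 s1^-1 s2^-1 s1^-1 s3 s4^-1]
Reduced word: s3^-1 s2^-1 s1^-1 s2^-1 s1^-1 s3 s4^-1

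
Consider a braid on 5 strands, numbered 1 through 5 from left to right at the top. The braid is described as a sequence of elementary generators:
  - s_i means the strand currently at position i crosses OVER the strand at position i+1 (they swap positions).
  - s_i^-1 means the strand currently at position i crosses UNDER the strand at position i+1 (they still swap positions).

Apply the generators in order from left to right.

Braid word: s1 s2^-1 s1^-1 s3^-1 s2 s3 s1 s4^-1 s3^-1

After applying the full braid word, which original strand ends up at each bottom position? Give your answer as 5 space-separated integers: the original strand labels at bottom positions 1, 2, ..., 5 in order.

Gen 1 (s1): strand 1 crosses over strand 2. Perm now: [2 1 3 4 5]
Gen 2 (s2^-1): strand 1 crosses under strand 3. Perm now: [2 3 1 4 5]
Gen 3 (s1^-1): strand 2 crosses under strand 3. Perm now: [3 2 1 4 5]
Gen 4 (s3^-1): strand 1 crosses under strand 4. Perm now: [3 2 4 1 5]
Gen 5 (s2): strand 2 crosses over strand 4. Perm now: [3 4 2 1 5]
Gen 6 (s3): strand 2 crosses over strand 1. Perm now: [3 4 1 2 5]
Gen 7 (s1): strand 3 crosses over strand 4. Perm now: [4 3 1 2 5]
Gen 8 (s4^-1): strand 2 crosses under strand 5. Perm now: [4 3 1 5 2]
Gen 9 (s3^-1): strand 1 crosses under strand 5. Perm now: [4 3 5 1 2]

Answer: 4 3 5 1 2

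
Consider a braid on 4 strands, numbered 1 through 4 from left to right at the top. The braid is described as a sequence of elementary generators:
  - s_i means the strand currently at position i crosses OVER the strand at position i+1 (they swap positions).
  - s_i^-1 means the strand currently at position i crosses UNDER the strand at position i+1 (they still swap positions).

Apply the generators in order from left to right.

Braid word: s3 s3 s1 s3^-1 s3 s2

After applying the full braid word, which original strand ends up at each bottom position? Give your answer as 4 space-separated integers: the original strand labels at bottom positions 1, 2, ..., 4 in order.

Gen 1 (s3): strand 3 crosses over strand 4. Perm now: [1 2 4 3]
Gen 2 (s3): strand 4 crosses over strand 3. Perm now: [1 2 3 4]
Gen 3 (s1): strand 1 crosses over strand 2. Perm now: [2 1 3 4]
Gen 4 (s3^-1): strand 3 crosses under strand 4. Perm now: [2 1 4 3]
Gen 5 (s3): strand 4 crosses over strand 3. Perm now: [2 1 3 4]
Gen 6 (s2): strand 1 crosses over strand 3. Perm now: [2 3 1 4]

Answer: 2 3 1 4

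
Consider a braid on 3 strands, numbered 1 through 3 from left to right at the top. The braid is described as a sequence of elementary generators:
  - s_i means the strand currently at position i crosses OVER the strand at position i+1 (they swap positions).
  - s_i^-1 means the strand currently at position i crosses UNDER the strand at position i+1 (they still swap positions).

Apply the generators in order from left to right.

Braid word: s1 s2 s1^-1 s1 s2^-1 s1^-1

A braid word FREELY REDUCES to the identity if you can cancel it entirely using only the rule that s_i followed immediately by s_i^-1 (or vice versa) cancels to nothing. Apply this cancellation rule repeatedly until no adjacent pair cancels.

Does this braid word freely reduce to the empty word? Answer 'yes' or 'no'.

Answer: yes

Derivation:
Gen 1 (s1): push. Stack: [s1]
Gen 2 (s2): push. Stack: [s1 s2]
Gen 3 (s1^-1): push. Stack: [s1 s2 s1^-1]
Gen 4 (s1): cancels prior s1^-1. Stack: [s1 s2]
Gen 5 (s2^-1): cancels prior s2. Stack: [s1]
Gen 6 (s1^-1): cancels prior s1. Stack: []
Reduced word: (empty)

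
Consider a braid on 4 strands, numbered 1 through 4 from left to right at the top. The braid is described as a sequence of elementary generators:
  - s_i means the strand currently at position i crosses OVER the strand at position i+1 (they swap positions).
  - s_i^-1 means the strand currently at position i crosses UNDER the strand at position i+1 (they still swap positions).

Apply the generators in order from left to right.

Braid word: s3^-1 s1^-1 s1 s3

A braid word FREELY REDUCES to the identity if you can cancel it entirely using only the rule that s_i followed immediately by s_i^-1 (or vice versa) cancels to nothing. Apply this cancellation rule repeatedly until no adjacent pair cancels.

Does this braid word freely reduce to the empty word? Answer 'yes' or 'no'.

Gen 1 (s3^-1): push. Stack: [s3^-1]
Gen 2 (s1^-1): push. Stack: [s3^-1 s1^-1]
Gen 3 (s1): cancels prior s1^-1. Stack: [s3^-1]
Gen 4 (s3): cancels prior s3^-1. Stack: []
Reduced word: (empty)

Answer: yes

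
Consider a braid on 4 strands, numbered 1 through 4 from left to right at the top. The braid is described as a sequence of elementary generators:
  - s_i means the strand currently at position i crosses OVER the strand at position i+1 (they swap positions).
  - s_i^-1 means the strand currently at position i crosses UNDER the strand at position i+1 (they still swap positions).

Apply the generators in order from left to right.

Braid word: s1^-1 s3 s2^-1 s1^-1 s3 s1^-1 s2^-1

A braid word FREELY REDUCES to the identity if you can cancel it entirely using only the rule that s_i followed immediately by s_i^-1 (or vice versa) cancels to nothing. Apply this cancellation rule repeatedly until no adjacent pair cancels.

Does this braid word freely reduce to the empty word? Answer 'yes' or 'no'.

Gen 1 (s1^-1): push. Stack: [s1^-1]
Gen 2 (s3): push. Stack: [s1^-1 s3]
Gen 3 (s2^-1): push. Stack: [s1^-1 s3 s2^-1]
Gen 4 (s1^-1): push. Stack: [s1^-1 s3 s2^-1 s1^-1]
Gen 5 (s3): push. Stack: [s1^-1 s3 s2^-1 s1^-1 s3]
Gen 6 (s1^-1): push. Stack: [s1^-1 s3 s2^-1 s1^-1 s3 s1^-1]
Gen 7 (s2^-1): push. Stack: [s1^-1 s3 s2^-1 s1^-1 s3 s1^-1 s2^-1]
Reduced word: s1^-1 s3 s2^-1 s1^-1 s3 s1^-1 s2^-1

Answer: no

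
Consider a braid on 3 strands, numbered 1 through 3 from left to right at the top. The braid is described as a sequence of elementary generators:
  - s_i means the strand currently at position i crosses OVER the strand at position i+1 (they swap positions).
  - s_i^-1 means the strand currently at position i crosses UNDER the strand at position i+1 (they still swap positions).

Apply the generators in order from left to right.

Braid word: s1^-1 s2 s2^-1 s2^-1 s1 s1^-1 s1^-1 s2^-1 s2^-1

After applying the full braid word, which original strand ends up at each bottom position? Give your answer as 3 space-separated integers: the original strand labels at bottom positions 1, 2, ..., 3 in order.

Answer: 3 2 1

Derivation:
Gen 1 (s1^-1): strand 1 crosses under strand 2. Perm now: [2 1 3]
Gen 2 (s2): strand 1 crosses over strand 3. Perm now: [2 3 1]
Gen 3 (s2^-1): strand 3 crosses under strand 1. Perm now: [2 1 3]
Gen 4 (s2^-1): strand 1 crosses under strand 3. Perm now: [2 3 1]
Gen 5 (s1): strand 2 crosses over strand 3. Perm now: [3 2 1]
Gen 6 (s1^-1): strand 3 crosses under strand 2. Perm now: [2 3 1]
Gen 7 (s1^-1): strand 2 crosses under strand 3. Perm now: [3 2 1]
Gen 8 (s2^-1): strand 2 crosses under strand 1. Perm now: [3 1 2]
Gen 9 (s2^-1): strand 1 crosses under strand 2. Perm now: [3 2 1]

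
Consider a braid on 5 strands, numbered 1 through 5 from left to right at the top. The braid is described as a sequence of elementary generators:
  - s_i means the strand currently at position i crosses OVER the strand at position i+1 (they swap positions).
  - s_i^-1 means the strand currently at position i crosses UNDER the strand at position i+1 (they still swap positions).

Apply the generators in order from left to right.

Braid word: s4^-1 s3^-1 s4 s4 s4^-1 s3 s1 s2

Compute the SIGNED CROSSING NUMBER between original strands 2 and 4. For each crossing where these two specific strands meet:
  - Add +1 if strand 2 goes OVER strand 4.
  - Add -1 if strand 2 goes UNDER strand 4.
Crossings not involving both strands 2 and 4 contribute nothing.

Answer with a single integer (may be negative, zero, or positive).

Answer: 0

Derivation:
Gen 1: crossing 4x5. Both 2&4? no. Sum: 0
Gen 2: crossing 3x5. Both 2&4? no. Sum: 0
Gen 3: crossing 3x4. Both 2&4? no. Sum: 0
Gen 4: crossing 4x3. Both 2&4? no. Sum: 0
Gen 5: crossing 3x4. Both 2&4? no. Sum: 0
Gen 6: crossing 5x4. Both 2&4? no. Sum: 0
Gen 7: crossing 1x2. Both 2&4? no. Sum: 0
Gen 8: crossing 1x4. Both 2&4? no. Sum: 0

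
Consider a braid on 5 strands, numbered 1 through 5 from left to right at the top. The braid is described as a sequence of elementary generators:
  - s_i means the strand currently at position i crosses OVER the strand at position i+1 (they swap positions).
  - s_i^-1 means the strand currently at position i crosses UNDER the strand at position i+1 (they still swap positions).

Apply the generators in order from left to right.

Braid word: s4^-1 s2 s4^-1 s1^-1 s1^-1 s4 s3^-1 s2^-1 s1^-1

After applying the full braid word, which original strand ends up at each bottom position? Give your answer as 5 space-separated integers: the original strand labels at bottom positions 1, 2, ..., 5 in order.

Answer: 5 1 3 2 4

Derivation:
Gen 1 (s4^-1): strand 4 crosses under strand 5. Perm now: [1 2 3 5 4]
Gen 2 (s2): strand 2 crosses over strand 3. Perm now: [1 3 2 5 4]
Gen 3 (s4^-1): strand 5 crosses under strand 4. Perm now: [1 3 2 4 5]
Gen 4 (s1^-1): strand 1 crosses under strand 3. Perm now: [3 1 2 4 5]
Gen 5 (s1^-1): strand 3 crosses under strand 1. Perm now: [1 3 2 4 5]
Gen 6 (s4): strand 4 crosses over strand 5. Perm now: [1 3 2 5 4]
Gen 7 (s3^-1): strand 2 crosses under strand 5. Perm now: [1 3 5 2 4]
Gen 8 (s2^-1): strand 3 crosses under strand 5. Perm now: [1 5 3 2 4]
Gen 9 (s1^-1): strand 1 crosses under strand 5. Perm now: [5 1 3 2 4]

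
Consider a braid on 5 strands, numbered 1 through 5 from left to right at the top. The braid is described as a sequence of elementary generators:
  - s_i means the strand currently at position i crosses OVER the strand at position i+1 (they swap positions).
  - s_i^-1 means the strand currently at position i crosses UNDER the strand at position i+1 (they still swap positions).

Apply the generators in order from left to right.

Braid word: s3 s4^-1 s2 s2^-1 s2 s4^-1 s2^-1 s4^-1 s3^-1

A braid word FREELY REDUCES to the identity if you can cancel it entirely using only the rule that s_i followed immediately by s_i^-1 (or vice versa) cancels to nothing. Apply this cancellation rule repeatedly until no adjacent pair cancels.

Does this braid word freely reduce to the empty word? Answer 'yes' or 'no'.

Gen 1 (s3): push. Stack: [s3]
Gen 2 (s4^-1): push. Stack: [s3 s4^-1]
Gen 3 (s2): push. Stack: [s3 s4^-1 s2]
Gen 4 (s2^-1): cancels prior s2. Stack: [s3 s4^-1]
Gen 5 (s2): push. Stack: [s3 s4^-1 s2]
Gen 6 (s4^-1): push. Stack: [s3 s4^-1 s2 s4^-1]
Gen 7 (s2^-1): push. Stack: [s3 s4^-1 s2 s4^-1 s2^-1]
Gen 8 (s4^-1): push. Stack: [s3 s4^-1 s2 s4^-1 s2^-1 s4^-1]
Gen 9 (s3^-1): push. Stack: [s3 s4^-1 s2 s4^-1 s2^-1 s4^-1 s3^-1]
Reduced word: s3 s4^-1 s2 s4^-1 s2^-1 s4^-1 s3^-1

Answer: no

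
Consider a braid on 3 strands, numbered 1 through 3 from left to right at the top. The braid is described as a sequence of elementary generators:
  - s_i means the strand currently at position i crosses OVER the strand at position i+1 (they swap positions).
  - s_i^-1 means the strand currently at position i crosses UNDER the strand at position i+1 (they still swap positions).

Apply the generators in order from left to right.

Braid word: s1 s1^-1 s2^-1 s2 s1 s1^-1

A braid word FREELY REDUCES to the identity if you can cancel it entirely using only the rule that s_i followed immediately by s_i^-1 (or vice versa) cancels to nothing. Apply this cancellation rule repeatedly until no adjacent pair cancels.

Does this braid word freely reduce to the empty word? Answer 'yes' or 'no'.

Answer: yes

Derivation:
Gen 1 (s1): push. Stack: [s1]
Gen 2 (s1^-1): cancels prior s1. Stack: []
Gen 3 (s2^-1): push. Stack: [s2^-1]
Gen 4 (s2): cancels prior s2^-1. Stack: []
Gen 5 (s1): push. Stack: [s1]
Gen 6 (s1^-1): cancels prior s1. Stack: []
Reduced word: (empty)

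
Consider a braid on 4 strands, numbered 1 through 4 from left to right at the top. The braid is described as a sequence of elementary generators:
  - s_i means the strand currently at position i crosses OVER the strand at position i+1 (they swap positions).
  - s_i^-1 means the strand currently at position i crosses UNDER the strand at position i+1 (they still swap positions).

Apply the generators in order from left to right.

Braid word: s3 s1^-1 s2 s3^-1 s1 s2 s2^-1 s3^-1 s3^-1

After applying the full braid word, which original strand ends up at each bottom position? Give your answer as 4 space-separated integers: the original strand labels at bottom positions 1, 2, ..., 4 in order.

Gen 1 (s3): strand 3 crosses over strand 4. Perm now: [1 2 4 3]
Gen 2 (s1^-1): strand 1 crosses under strand 2. Perm now: [2 1 4 3]
Gen 3 (s2): strand 1 crosses over strand 4. Perm now: [2 4 1 3]
Gen 4 (s3^-1): strand 1 crosses under strand 3. Perm now: [2 4 3 1]
Gen 5 (s1): strand 2 crosses over strand 4. Perm now: [4 2 3 1]
Gen 6 (s2): strand 2 crosses over strand 3. Perm now: [4 3 2 1]
Gen 7 (s2^-1): strand 3 crosses under strand 2. Perm now: [4 2 3 1]
Gen 8 (s3^-1): strand 3 crosses under strand 1. Perm now: [4 2 1 3]
Gen 9 (s3^-1): strand 1 crosses under strand 3. Perm now: [4 2 3 1]

Answer: 4 2 3 1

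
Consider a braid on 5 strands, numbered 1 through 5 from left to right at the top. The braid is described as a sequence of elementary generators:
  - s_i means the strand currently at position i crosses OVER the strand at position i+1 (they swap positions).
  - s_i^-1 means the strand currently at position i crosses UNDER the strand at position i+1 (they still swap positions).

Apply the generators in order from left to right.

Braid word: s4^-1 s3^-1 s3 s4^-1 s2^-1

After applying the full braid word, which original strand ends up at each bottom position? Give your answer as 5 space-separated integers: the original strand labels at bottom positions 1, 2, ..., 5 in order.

Gen 1 (s4^-1): strand 4 crosses under strand 5. Perm now: [1 2 3 5 4]
Gen 2 (s3^-1): strand 3 crosses under strand 5. Perm now: [1 2 5 3 4]
Gen 3 (s3): strand 5 crosses over strand 3. Perm now: [1 2 3 5 4]
Gen 4 (s4^-1): strand 5 crosses under strand 4. Perm now: [1 2 3 4 5]
Gen 5 (s2^-1): strand 2 crosses under strand 3. Perm now: [1 3 2 4 5]

Answer: 1 3 2 4 5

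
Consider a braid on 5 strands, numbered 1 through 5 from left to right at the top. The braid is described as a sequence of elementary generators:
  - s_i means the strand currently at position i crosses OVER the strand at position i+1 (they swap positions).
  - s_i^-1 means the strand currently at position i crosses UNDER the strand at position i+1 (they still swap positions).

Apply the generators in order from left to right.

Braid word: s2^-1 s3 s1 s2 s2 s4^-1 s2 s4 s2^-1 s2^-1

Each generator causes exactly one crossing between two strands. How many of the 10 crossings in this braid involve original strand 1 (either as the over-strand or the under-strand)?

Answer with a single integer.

Gen 1: crossing 2x3. Involves strand 1? no. Count so far: 0
Gen 2: crossing 2x4. Involves strand 1? no. Count so far: 0
Gen 3: crossing 1x3. Involves strand 1? yes. Count so far: 1
Gen 4: crossing 1x4. Involves strand 1? yes. Count so far: 2
Gen 5: crossing 4x1. Involves strand 1? yes. Count so far: 3
Gen 6: crossing 2x5. Involves strand 1? no. Count so far: 3
Gen 7: crossing 1x4. Involves strand 1? yes. Count so far: 4
Gen 8: crossing 5x2. Involves strand 1? no. Count so far: 4
Gen 9: crossing 4x1. Involves strand 1? yes. Count so far: 5
Gen 10: crossing 1x4. Involves strand 1? yes. Count so far: 6

Answer: 6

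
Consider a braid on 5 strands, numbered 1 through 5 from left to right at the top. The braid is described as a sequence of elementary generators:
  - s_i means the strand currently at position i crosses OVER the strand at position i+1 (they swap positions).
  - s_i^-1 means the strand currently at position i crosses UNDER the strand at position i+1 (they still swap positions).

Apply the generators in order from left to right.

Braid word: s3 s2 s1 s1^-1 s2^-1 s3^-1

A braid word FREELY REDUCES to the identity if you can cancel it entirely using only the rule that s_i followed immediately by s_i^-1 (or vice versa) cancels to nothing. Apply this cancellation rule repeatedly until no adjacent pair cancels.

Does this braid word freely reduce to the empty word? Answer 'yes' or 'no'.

Answer: yes

Derivation:
Gen 1 (s3): push. Stack: [s3]
Gen 2 (s2): push. Stack: [s3 s2]
Gen 3 (s1): push. Stack: [s3 s2 s1]
Gen 4 (s1^-1): cancels prior s1. Stack: [s3 s2]
Gen 5 (s2^-1): cancels prior s2. Stack: [s3]
Gen 6 (s3^-1): cancels prior s3. Stack: []
Reduced word: (empty)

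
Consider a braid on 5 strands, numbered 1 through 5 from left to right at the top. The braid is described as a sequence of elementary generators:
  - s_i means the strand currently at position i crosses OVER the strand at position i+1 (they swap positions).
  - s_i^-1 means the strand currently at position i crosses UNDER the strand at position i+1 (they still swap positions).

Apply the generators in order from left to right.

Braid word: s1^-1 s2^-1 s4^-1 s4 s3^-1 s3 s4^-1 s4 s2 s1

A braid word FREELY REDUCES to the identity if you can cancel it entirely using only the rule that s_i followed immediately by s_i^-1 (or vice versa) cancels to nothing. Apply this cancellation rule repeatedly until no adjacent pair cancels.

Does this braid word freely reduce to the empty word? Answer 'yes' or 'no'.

Gen 1 (s1^-1): push. Stack: [s1^-1]
Gen 2 (s2^-1): push. Stack: [s1^-1 s2^-1]
Gen 3 (s4^-1): push. Stack: [s1^-1 s2^-1 s4^-1]
Gen 4 (s4): cancels prior s4^-1. Stack: [s1^-1 s2^-1]
Gen 5 (s3^-1): push. Stack: [s1^-1 s2^-1 s3^-1]
Gen 6 (s3): cancels prior s3^-1. Stack: [s1^-1 s2^-1]
Gen 7 (s4^-1): push. Stack: [s1^-1 s2^-1 s4^-1]
Gen 8 (s4): cancels prior s4^-1. Stack: [s1^-1 s2^-1]
Gen 9 (s2): cancels prior s2^-1. Stack: [s1^-1]
Gen 10 (s1): cancels prior s1^-1. Stack: []
Reduced word: (empty)

Answer: yes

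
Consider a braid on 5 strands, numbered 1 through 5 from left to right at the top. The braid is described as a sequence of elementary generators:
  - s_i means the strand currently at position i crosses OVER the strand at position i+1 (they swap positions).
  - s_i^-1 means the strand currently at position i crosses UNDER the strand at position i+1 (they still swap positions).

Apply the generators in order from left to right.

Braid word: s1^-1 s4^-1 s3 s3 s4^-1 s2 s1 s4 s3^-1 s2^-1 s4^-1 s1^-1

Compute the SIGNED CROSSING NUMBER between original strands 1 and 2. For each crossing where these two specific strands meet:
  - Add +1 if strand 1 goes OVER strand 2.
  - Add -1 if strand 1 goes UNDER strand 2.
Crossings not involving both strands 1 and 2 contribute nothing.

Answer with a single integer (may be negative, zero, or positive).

Answer: -1

Derivation:
Gen 1: 1 under 2. Both 1&2? yes. Contrib: -1. Sum: -1
Gen 2: crossing 4x5. Both 1&2? no. Sum: -1
Gen 3: crossing 3x5. Both 1&2? no. Sum: -1
Gen 4: crossing 5x3. Both 1&2? no. Sum: -1
Gen 5: crossing 5x4. Both 1&2? no. Sum: -1
Gen 6: crossing 1x3. Both 1&2? no. Sum: -1
Gen 7: crossing 2x3. Both 1&2? no. Sum: -1
Gen 8: crossing 4x5. Both 1&2? no. Sum: -1
Gen 9: crossing 1x5. Both 1&2? no. Sum: -1
Gen 10: crossing 2x5. Both 1&2? no. Sum: -1
Gen 11: crossing 1x4. Both 1&2? no. Sum: -1
Gen 12: crossing 3x5. Both 1&2? no. Sum: -1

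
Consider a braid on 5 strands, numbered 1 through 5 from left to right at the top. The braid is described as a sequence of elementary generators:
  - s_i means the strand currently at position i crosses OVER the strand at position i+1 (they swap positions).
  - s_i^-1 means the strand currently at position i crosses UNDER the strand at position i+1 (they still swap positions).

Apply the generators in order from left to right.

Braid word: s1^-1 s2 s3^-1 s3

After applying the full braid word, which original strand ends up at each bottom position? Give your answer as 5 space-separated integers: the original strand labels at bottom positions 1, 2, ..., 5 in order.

Gen 1 (s1^-1): strand 1 crosses under strand 2. Perm now: [2 1 3 4 5]
Gen 2 (s2): strand 1 crosses over strand 3. Perm now: [2 3 1 4 5]
Gen 3 (s3^-1): strand 1 crosses under strand 4. Perm now: [2 3 4 1 5]
Gen 4 (s3): strand 4 crosses over strand 1. Perm now: [2 3 1 4 5]

Answer: 2 3 1 4 5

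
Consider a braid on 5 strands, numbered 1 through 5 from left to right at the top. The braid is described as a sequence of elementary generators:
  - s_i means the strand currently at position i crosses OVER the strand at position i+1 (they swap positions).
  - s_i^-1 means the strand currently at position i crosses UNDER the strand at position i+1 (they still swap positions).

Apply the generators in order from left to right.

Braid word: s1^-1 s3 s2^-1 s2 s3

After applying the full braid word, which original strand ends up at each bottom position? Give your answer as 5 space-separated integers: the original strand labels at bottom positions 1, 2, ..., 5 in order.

Answer: 2 1 3 4 5

Derivation:
Gen 1 (s1^-1): strand 1 crosses under strand 2. Perm now: [2 1 3 4 5]
Gen 2 (s3): strand 3 crosses over strand 4. Perm now: [2 1 4 3 5]
Gen 3 (s2^-1): strand 1 crosses under strand 4. Perm now: [2 4 1 3 5]
Gen 4 (s2): strand 4 crosses over strand 1. Perm now: [2 1 4 3 5]
Gen 5 (s3): strand 4 crosses over strand 3. Perm now: [2 1 3 4 5]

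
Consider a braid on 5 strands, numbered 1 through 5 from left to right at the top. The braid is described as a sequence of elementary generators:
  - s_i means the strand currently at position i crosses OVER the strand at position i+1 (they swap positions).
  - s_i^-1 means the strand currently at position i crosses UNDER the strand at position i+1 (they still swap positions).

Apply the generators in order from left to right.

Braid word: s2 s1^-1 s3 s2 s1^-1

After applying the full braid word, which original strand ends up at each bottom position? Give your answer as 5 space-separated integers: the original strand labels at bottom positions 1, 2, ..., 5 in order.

Answer: 4 3 1 2 5

Derivation:
Gen 1 (s2): strand 2 crosses over strand 3. Perm now: [1 3 2 4 5]
Gen 2 (s1^-1): strand 1 crosses under strand 3. Perm now: [3 1 2 4 5]
Gen 3 (s3): strand 2 crosses over strand 4. Perm now: [3 1 4 2 5]
Gen 4 (s2): strand 1 crosses over strand 4. Perm now: [3 4 1 2 5]
Gen 5 (s1^-1): strand 3 crosses under strand 4. Perm now: [4 3 1 2 5]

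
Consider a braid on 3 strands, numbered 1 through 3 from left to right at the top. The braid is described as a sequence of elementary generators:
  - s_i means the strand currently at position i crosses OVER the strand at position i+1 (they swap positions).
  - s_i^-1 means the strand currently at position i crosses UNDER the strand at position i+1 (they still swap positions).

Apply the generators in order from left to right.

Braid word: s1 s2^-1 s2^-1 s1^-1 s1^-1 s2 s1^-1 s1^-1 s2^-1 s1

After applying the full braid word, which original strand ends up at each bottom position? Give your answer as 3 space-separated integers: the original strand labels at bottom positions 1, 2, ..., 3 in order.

Answer: 1 2 3

Derivation:
Gen 1 (s1): strand 1 crosses over strand 2. Perm now: [2 1 3]
Gen 2 (s2^-1): strand 1 crosses under strand 3. Perm now: [2 3 1]
Gen 3 (s2^-1): strand 3 crosses under strand 1. Perm now: [2 1 3]
Gen 4 (s1^-1): strand 2 crosses under strand 1. Perm now: [1 2 3]
Gen 5 (s1^-1): strand 1 crosses under strand 2. Perm now: [2 1 3]
Gen 6 (s2): strand 1 crosses over strand 3. Perm now: [2 3 1]
Gen 7 (s1^-1): strand 2 crosses under strand 3. Perm now: [3 2 1]
Gen 8 (s1^-1): strand 3 crosses under strand 2. Perm now: [2 3 1]
Gen 9 (s2^-1): strand 3 crosses under strand 1. Perm now: [2 1 3]
Gen 10 (s1): strand 2 crosses over strand 1. Perm now: [1 2 3]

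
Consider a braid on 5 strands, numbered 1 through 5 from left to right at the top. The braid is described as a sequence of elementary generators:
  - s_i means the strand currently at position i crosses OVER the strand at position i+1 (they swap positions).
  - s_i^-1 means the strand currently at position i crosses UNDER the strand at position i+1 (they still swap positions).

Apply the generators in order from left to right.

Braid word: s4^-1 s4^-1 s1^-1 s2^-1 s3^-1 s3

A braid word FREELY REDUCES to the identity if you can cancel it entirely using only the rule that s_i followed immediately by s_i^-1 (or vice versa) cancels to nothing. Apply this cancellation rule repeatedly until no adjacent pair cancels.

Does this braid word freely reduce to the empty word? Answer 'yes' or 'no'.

Gen 1 (s4^-1): push. Stack: [s4^-1]
Gen 2 (s4^-1): push. Stack: [s4^-1 s4^-1]
Gen 3 (s1^-1): push. Stack: [s4^-1 s4^-1 s1^-1]
Gen 4 (s2^-1): push. Stack: [s4^-1 s4^-1 s1^-1 s2^-1]
Gen 5 (s3^-1): push. Stack: [s4^-1 s4^-1 s1^-1 s2^-1 s3^-1]
Gen 6 (s3): cancels prior s3^-1. Stack: [s4^-1 s4^-1 s1^-1 s2^-1]
Reduced word: s4^-1 s4^-1 s1^-1 s2^-1

Answer: no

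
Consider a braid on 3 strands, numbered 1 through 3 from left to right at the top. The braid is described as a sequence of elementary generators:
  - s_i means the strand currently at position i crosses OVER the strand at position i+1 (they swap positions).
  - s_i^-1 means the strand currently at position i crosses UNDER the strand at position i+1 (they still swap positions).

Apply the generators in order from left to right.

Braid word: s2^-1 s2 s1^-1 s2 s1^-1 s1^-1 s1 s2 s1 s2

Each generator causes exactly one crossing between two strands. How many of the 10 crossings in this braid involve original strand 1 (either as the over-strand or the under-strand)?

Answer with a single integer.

Answer: 4

Derivation:
Gen 1: crossing 2x3. Involves strand 1? no. Count so far: 0
Gen 2: crossing 3x2. Involves strand 1? no. Count so far: 0
Gen 3: crossing 1x2. Involves strand 1? yes. Count so far: 1
Gen 4: crossing 1x3. Involves strand 1? yes. Count so far: 2
Gen 5: crossing 2x3. Involves strand 1? no. Count so far: 2
Gen 6: crossing 3x2. Involves strand 1? no. Count so far: 2
Gen 7: crossing 2x3. Involves strand 1? no. Count so far: 2
Gen 8: crossing 2x1. Involves strand 1? yes. Count so far: 3
Gen 9: crossing 3x1. Involves strand 1? yes. Count so far: 4
Gen 10: crossing 3x2. Involves strand 1? no. Count so far: 4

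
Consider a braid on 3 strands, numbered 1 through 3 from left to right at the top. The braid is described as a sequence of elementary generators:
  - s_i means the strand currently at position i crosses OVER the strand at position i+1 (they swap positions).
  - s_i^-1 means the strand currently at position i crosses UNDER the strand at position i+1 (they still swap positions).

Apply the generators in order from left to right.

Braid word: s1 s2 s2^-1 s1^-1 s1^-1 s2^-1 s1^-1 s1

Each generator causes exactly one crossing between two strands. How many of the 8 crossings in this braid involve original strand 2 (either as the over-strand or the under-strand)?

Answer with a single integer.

Answer: 5

Derivation:
Gen 1: crossing 1x2. Involves strand 2? yes. Count so far: 1
Gen 2: crossing 1x3. Involves strand 2? no. Count so far: 1
Gen 3: crossing 3x1. Involves strand 2? no. Count so far: 1
Gen 4: crossing 2x1. Involves strand 2? yes. Count so far: 2
Gen 5: crossing 1x2. Involves strand 2? yes. Count so far: 3
Gen 6: crossing 1x3. Involves strand 2? no. Count so far: 3
Gen 7: crossing 2x3. Involves strand 2? yes. Count so far: 4
Gen 8: crossing 3x2. Involves strand 2? yes. Count so far: 5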